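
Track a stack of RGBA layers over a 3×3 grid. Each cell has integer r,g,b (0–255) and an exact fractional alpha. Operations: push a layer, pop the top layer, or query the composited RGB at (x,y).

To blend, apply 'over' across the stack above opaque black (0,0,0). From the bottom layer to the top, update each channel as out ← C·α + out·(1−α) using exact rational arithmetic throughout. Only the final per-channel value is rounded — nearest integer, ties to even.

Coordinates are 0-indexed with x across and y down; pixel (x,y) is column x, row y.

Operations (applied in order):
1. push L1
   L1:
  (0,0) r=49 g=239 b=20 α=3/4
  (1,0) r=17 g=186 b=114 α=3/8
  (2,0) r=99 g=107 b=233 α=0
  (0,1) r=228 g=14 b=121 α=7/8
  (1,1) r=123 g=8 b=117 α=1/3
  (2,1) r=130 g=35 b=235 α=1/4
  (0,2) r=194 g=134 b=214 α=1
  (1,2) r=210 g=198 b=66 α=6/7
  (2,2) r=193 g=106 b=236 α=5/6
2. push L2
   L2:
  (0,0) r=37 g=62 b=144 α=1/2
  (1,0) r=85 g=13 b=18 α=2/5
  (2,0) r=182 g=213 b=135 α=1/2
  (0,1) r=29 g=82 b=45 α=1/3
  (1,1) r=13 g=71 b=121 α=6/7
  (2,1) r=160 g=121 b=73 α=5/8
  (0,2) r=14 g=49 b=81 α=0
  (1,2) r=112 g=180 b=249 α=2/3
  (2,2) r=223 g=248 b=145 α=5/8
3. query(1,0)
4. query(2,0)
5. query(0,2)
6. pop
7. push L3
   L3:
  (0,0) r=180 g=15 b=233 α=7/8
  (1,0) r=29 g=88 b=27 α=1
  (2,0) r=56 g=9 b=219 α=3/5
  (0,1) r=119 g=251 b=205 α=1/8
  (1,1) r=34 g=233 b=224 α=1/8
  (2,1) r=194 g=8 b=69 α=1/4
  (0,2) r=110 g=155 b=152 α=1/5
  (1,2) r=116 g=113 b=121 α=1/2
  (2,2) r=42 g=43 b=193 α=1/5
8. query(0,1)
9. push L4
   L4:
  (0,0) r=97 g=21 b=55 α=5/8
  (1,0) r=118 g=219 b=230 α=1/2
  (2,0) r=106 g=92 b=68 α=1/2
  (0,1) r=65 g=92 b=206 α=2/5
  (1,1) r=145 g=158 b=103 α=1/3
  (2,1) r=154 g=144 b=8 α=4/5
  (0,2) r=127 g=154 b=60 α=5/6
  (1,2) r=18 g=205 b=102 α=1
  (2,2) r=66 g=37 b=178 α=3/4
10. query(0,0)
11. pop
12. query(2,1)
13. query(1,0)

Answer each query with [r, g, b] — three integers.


query (1,0) [L1,L2] — begin 0,0,0
after L1 α=3/8: [51/8, 279/4, 171/4]
after L2 α=2/5: [1513/40, 941/20, 657/20]
= [38, 47, 33]

(2,0) stack=L1,L2; from [0,0,0]:
+L1 (α=0) → [0, 0, 0]
+L2 (α=1/2) → [91, 213/2, 135/2]
= [91, 106, 68]

(0,2) stack=L1,L2; from [0,0,0]:
L1 α=1: [194, 134, 214]
L2 α=0: [194, 134, 214]
→ [194, 134, 214]

query (0,1) [L1,L3] — begin 0,0,0
after L1 α=7/8: [399/2, 49/4, 847/8]
after L3 α=1/8: [3031/16, 1347/32, 7569/64]
rounded: [189, 42, 118]

query (0,0) [L1,L3,L4] — begin 0,0,0
L1 α=3/4: [147/4, 717/4, 15]
L3 α=7/8: [5187/32, 1137/32, 823/4]
L4 α=5/8: [31081/256, 6771/256, 3569/32]
→ [121, 26, 112]

(2,1) stack=L1,L3; from [0,0,0]:
after L1 α=1/4: [65/2, 35/4, 235/4]
after L3 α=1/4: [583/8, 137/16, 981/16]
= [73, 9, 61]

at x=1,y=0 over L1,L3:
L1 α=3/8: [51/8, 279/4, 171/4]
L3 α=1: [29, 88, 27]
rounded: [29, 88, 27]


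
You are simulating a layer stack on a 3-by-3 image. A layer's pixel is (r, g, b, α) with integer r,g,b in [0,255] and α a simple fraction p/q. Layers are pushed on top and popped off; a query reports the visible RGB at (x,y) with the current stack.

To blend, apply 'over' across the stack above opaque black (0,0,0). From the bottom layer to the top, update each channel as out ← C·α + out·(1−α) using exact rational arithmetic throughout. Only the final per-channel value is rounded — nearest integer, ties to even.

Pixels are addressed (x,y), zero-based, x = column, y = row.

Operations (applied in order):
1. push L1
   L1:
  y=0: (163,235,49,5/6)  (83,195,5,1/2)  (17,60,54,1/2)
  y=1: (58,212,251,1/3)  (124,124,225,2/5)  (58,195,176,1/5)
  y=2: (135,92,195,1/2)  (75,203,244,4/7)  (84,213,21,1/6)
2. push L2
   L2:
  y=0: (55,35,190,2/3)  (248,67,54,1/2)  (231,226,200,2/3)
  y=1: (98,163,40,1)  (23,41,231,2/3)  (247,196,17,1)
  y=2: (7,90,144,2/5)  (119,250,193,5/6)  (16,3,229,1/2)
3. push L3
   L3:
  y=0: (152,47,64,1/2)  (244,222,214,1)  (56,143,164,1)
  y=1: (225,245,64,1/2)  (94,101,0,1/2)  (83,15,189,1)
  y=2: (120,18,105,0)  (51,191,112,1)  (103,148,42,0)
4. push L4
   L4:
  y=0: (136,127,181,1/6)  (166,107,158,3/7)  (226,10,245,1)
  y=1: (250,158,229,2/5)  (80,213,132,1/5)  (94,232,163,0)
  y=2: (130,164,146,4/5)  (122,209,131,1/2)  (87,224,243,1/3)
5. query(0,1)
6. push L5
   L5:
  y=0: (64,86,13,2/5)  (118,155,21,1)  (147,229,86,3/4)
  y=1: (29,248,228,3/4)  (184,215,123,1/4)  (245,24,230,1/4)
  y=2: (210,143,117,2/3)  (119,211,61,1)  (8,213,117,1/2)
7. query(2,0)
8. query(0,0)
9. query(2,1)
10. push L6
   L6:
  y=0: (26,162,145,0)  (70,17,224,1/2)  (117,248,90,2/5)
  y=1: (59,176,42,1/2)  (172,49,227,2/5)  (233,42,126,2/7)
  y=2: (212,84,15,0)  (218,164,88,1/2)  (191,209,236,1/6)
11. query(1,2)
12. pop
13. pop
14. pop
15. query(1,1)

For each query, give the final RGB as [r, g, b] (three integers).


(0,1) stack=L1,L2,L3,L4; from [0,0,0]:
after L1 α=1/3: [58/3, 212/3, 251/3]
after L2 α=1: [98, 163, 40]
after L3 α=1/2: [323/2, 204, 52]
after L4 α=2/5: [1969/10, 928/5, 614/5]
rounded: [197, 186, 123]

at x=2,y=0 over L1,L2,L3,L4,L5:
after L1 α=1/2: [17/2, 30, 27]
after L2 α=2/3: [941/6, 482/3, 427/3]
after L3 α=1: [56, 143, 164]
after L4 α=1: [226, 10, 245]
after L5 α=3/4: [667/4, 697/4, 503/4]
rounded: [167, 174, 126]

at x=0,y=0 over L1,L2,L3,L4,L5:
after L1 α=5/6: [815/6, 1175/6, 245/6]
after L2 α=2/3: [1475/18, 1595/18, 2525/18]
after L3 α=1/2: [4211/36, 2441/36, 3677/36]
after L4 α=1/6: [25951/216, 16777/216, 24901/216]
after L5 α=2/5: [35167/360, 29161/360, 26773/360]
→ [98, 81, 74]

(2,1) stack=L1,L2,L3,L4,L5; from [0,0,0]:
L1 α=1/5: [58/5, 39, 176/5]
L2 α=1: [247, 196, 17]
L3 α=1: [83, 15, 189]
L4 α=0: [83, 15, 189]
L5 α=1/4: [247/2, 69/4, 797/4]
rounded: [124, 17, 199]

at x=1,y=2 over L1,L2,L3,L4,L5,L6:
+L1 (α=4/7) → [300/7, 116, 976/7]
+L2 (α=5/6) → [4465/42, 683/3, 2577/14]
+L3 (α=1) → [51, 191, 112]
+L4 (α=1/2) → [173/2, 200, 243/2]
+L5 (α=1) → [119, 211, 61]
+L6 (α=1/2) → [337/2, 375/2, 149/2]
rounded: [168, 188, 74]

at x=1,y=1 over L1,L2,L3:
+L1 (α=2/5) → [248/5, 248/5, 90]
+L2 (α=2/3) → [478/15, 658/15, 184]
+L3 (α=1/2) → [944/15, 2173/30, 92]
= [63, 72, 92]


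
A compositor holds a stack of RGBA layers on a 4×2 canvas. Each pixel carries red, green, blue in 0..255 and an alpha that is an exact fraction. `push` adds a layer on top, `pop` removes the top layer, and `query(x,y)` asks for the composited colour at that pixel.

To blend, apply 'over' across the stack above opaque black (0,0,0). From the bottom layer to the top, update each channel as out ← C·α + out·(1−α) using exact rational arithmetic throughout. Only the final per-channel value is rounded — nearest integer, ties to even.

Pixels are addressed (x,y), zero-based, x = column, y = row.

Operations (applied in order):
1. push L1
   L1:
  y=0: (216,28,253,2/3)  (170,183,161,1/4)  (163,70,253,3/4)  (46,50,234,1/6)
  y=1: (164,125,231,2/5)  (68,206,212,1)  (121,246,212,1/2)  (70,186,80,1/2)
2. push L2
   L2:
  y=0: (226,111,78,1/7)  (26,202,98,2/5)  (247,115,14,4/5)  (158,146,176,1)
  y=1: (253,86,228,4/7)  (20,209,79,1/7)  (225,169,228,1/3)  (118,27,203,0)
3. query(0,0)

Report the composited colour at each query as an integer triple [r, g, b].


(0,0) stack=L1,L2; from [0,0,0]:
L1 α=2/3: [144, 56/3, 506/3]
L2 α=1/7: [1090/7, 223/7, 1090/7]
→ [156, 32, 156]


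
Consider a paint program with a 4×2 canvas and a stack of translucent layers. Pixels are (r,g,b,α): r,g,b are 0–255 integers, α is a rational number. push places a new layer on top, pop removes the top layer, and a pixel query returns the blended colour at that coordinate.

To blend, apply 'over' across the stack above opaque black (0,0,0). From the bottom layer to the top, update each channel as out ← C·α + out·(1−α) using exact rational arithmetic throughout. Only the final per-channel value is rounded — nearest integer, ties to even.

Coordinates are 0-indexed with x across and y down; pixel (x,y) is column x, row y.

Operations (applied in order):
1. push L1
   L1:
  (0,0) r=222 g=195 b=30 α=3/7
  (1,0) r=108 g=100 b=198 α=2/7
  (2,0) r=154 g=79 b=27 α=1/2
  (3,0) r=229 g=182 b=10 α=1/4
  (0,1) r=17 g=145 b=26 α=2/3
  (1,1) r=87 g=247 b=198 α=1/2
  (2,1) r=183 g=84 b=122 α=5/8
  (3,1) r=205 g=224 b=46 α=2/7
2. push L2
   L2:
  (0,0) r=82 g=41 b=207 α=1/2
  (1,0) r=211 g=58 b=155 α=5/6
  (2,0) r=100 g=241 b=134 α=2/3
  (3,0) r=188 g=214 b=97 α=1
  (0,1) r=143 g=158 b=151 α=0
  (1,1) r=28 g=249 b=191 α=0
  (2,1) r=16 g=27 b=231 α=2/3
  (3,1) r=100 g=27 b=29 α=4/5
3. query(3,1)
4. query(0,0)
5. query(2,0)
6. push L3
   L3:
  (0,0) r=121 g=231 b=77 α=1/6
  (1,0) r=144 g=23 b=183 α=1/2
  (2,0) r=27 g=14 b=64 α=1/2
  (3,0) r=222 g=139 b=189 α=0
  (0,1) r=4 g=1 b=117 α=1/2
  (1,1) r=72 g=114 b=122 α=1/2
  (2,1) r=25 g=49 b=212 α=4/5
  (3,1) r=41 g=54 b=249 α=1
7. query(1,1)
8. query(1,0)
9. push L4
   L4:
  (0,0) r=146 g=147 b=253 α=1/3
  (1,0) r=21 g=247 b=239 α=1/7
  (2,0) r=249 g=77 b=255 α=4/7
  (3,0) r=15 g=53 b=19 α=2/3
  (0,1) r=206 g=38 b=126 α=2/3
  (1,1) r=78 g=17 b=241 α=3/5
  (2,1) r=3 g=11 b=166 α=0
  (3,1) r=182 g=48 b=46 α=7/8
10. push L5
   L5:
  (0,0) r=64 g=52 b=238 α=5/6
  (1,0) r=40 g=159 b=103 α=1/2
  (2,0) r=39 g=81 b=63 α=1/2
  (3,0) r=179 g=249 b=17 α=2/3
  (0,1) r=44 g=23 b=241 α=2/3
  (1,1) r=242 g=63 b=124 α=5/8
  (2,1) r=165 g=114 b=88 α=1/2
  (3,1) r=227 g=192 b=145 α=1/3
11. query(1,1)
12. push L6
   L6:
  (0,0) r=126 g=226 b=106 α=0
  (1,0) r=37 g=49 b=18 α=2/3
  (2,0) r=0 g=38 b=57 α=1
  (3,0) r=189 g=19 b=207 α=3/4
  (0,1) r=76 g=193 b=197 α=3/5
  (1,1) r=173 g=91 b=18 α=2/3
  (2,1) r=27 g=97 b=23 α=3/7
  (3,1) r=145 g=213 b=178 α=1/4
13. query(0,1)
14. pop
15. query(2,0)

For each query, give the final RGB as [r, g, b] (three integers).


(3,1) stack=L1,L2; from [0,0,0]:
after L1 α=2/7: [410/7, 64, 92/7]
after L2 α=4/5: [642/7, 172/5, 904/35]
→ [92, 34, 26]

query (0,0) [L1,L2] — begin 0,0,0
after L1 α=3/7: [666/7, 585/7, 90/7]
after L2 α=1/2: [620/7, 436/7, 1539/14]
rounded: [89, 62, 110]

(2,0) stack=L1,L2; from [0,0,0]:
+L1 (α=1/2) → [77, 79/2, 27/2]
+L2 (α=2/3) → [277/3, 1043/6, 563/6]
rounded: [92, 174, 94]

query (1,1) [L1,L2,L3] — begin 0,0,0
+L1 (α=1/2) → [87/2, 247/2, 99]
+L2 (α=0) → [87/2, 247/2, 99]
+L3 (α=1/2) → [231/4, 475/4, 221/2]
rounded: [58, 119, 110]

(1,0) stack=L1,L2,L3; from [0,0,0]:
L1 α=2/7: [216/7, 200/7, 396/7]
L2 α=5/6: [7601/42, 1115/21, 5821/42]
L3 α=1/2: [13649/84, 799/21, 13507/84]
= [162, 38, 161]

at x=1,y=1 over L1,L2,L3,L4,L5:
after L1 α=1/2: [87/2, 247/2, 99]
after L2 α=0: [87/2, 247/2, 99]
after L3 α=1/2: [231/4, 475/4, 221/2]
after L4 α=3/5: [699/10, 577/10, 944/5]
after L5 α=5/8: [14197/80, 4881/80, 1483/10]
rounded: [177, 61, 148]

(0,1) stack=L1,L2,L3,L4,L5,L6; from [0,0,0]:
+L1 (α=2/3) → [34/3, 290/3, 52/3]
+L2 (α=0) → [34/3, 290/3, 52/3]
+L3 (α=1/2) → [23/3, 293/6, 403/6]
+L4 (α=2/3) → [1259/9, 749/18, 1915/18]
+L5 (α=2/3) → [2051/27, 1577/54, 10591/54]
+L6 (α=3/5) → [10258/135, 3442/27, 26548/135]
rounded: [76, 127, 197]

at x=2,y=0 over L1,L2,L3,L4,L5:
after L1 α=1/2: [77, 79/2, 27/2]
after L2 α=2/3: [277/3, 1043/6, 563/6]
after L3 α=1/2: [179/3, 1127/12, 947/12]
after L4 α=4/7: [1175/7, 337/4, 5027/28]
after L5 α=1/2: [724/7, 661/8, 6791/56]
→ [103, 83, 121]


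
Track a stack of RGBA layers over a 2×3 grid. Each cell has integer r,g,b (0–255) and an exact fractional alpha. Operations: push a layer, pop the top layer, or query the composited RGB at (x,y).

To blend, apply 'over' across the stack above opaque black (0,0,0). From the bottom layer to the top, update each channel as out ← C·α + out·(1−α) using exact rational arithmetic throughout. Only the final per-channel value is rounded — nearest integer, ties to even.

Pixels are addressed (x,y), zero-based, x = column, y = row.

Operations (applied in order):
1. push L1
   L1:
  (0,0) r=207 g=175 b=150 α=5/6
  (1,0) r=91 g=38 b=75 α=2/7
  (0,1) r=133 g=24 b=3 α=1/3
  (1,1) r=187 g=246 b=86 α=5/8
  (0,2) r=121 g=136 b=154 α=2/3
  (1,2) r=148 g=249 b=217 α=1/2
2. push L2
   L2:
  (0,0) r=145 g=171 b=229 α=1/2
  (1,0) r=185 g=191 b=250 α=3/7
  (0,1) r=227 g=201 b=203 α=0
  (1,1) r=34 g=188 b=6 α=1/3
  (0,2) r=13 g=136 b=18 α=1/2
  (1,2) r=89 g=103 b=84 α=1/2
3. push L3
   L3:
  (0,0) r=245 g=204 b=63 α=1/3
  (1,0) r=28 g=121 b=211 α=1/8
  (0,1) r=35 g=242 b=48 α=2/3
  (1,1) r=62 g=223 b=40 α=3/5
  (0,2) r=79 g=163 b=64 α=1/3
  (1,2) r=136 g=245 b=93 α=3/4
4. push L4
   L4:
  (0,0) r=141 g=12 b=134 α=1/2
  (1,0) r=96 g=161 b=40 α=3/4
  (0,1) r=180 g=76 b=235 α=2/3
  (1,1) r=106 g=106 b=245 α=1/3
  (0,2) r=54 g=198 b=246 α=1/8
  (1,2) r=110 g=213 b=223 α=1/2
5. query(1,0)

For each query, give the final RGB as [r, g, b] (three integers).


query (1,0) [L1,L2,L3,L4] — begin 0,0,0
after L1 α=2/7: [26, 76/7, 150/7]
after L2 α=3/7: [659/7, 4315/49, 5850/49]
after L3 α=1/8: [687/8, 2581/28, 7327/56]
after L4 α=3/4: [2991/32, 16105/112, 14047/224]
rounded: [93, 144, 63]


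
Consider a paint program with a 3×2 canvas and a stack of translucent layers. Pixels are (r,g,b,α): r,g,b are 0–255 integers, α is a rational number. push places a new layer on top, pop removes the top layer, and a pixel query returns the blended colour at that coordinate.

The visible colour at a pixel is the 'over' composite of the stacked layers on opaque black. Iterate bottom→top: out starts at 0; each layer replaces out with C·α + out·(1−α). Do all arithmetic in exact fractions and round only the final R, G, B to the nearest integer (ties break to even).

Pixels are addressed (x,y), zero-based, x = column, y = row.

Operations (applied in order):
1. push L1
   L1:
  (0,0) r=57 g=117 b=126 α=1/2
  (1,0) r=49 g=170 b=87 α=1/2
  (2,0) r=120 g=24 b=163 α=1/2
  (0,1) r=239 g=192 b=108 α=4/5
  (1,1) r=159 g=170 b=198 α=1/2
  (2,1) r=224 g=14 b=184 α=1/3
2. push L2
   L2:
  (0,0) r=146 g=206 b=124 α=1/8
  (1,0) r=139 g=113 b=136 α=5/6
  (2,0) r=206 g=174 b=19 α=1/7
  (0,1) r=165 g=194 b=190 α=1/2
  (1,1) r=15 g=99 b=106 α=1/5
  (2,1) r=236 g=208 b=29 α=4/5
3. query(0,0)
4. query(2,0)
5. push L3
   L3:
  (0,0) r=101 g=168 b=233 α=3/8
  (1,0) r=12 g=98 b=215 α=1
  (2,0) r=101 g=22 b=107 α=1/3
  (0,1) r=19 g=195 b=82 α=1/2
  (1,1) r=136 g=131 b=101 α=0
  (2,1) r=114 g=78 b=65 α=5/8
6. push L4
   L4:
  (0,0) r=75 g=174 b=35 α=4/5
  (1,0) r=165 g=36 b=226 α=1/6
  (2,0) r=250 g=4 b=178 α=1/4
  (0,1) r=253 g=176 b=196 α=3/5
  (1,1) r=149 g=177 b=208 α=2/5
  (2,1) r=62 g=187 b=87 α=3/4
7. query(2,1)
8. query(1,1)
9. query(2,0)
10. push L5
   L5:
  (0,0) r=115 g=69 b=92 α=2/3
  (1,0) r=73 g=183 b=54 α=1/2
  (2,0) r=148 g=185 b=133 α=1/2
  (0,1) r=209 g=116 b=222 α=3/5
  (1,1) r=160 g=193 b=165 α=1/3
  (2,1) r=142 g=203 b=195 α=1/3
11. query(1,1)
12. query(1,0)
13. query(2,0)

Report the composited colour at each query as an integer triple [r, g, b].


query (0,0) [L1,L2] — begin 0,0,0
+L1 (α=1/2) → [57/2, 117/2, 63]
+L2 (α=1/8) → [691/16, 1231/16, 565/8]
rounded: [43, 77, 71]

at x=2,y=0 over L1,L2:
L1 α=1/2: [60, 12, 163/2]
L2 α=1/7: [566/7, 246/7, 508/7]
= [81, 35, 73]

(2,1) stack=L1,L2,L3,L4; from [0,0,0]:
after L1 α=1/3: [224/3, 14/3, 184/3]
after L2 α=4/5: [3056/15, 502/3, 532/15]
after L3 α=5/8: [2953/20, 223/2, 2157/40]
after L4 α=3/4: [6673/80, 1345/8, 12597/160]
rounded: [83, 168, 79]

at x=1,y=1 over L1,L2,L3,L4:
L1 α=1/2: [159/2, 85, 99]
L2 α=1/5: [333/5, 439/5, 502/5]
L3 α=0: [333/5, 439/5, 502/5]
L4 α=2/5: [2489/25, 3087/25, 3586/25]
= [100, 123, 143]

at x=2,y=0 over L1,L2,L3,L4:
+L1 (α=1/2) → [60, 12, 163/2]
+L2 (α=1/7) → [566/7, 246/7, 508/7]
+L3 (α=1/3) → [613/7, 646/21, 1765/21]
+L4 (α=1/4) → [3589/28, 337/14, 3011/28]
→ [128, 24, 108]

query (1,1) [L1,L2,L3,L4,L5] — begin 0,0,0
+L1 (α=1/2) → [159/2, 85, 99]
+L2 (α=1/5) → [333/5, 439/5, 502/5]
+L3 (α=0) → [333/5, 439/5, 502/5]
+L4 (α=2/5) → [2489/25, 3087/25, 3586/25]
+L5 (α=1/3) → [8978/75, 10999/75, 11297/75]
= [120, 147, 151]

(1,0) stack=L1,L2,L3,L4,L5; from [0,0,0]:
L1 α=1/2: [49/2, 85, 87/2]
L2 α=5/6: [1439/12, 325/3, 1447/12]
L3 α=1: [12, 98, 215]
L4 α=1/6: [75/2, 263/3, 1301/6]
L5 α=1/2: [221/4, 406/3, 1625/12]
= [55, 135, 135]

(2,0) stack=L1,L2,L3,L4,L5; from [0,0,0]:
L1 α=1/2: [60, 12, 163/2]
L2 α=1/7: [566/7, 246/7, 508/7]
L3 α=1/3: [613/7, 646/21, 1765/21]
L4 α=1/4: [3589/28, 337/14, 3011/28]
L5 α=1/2: [7733/56, 2927/28, 6735/56]
→ [138, 105, 120]


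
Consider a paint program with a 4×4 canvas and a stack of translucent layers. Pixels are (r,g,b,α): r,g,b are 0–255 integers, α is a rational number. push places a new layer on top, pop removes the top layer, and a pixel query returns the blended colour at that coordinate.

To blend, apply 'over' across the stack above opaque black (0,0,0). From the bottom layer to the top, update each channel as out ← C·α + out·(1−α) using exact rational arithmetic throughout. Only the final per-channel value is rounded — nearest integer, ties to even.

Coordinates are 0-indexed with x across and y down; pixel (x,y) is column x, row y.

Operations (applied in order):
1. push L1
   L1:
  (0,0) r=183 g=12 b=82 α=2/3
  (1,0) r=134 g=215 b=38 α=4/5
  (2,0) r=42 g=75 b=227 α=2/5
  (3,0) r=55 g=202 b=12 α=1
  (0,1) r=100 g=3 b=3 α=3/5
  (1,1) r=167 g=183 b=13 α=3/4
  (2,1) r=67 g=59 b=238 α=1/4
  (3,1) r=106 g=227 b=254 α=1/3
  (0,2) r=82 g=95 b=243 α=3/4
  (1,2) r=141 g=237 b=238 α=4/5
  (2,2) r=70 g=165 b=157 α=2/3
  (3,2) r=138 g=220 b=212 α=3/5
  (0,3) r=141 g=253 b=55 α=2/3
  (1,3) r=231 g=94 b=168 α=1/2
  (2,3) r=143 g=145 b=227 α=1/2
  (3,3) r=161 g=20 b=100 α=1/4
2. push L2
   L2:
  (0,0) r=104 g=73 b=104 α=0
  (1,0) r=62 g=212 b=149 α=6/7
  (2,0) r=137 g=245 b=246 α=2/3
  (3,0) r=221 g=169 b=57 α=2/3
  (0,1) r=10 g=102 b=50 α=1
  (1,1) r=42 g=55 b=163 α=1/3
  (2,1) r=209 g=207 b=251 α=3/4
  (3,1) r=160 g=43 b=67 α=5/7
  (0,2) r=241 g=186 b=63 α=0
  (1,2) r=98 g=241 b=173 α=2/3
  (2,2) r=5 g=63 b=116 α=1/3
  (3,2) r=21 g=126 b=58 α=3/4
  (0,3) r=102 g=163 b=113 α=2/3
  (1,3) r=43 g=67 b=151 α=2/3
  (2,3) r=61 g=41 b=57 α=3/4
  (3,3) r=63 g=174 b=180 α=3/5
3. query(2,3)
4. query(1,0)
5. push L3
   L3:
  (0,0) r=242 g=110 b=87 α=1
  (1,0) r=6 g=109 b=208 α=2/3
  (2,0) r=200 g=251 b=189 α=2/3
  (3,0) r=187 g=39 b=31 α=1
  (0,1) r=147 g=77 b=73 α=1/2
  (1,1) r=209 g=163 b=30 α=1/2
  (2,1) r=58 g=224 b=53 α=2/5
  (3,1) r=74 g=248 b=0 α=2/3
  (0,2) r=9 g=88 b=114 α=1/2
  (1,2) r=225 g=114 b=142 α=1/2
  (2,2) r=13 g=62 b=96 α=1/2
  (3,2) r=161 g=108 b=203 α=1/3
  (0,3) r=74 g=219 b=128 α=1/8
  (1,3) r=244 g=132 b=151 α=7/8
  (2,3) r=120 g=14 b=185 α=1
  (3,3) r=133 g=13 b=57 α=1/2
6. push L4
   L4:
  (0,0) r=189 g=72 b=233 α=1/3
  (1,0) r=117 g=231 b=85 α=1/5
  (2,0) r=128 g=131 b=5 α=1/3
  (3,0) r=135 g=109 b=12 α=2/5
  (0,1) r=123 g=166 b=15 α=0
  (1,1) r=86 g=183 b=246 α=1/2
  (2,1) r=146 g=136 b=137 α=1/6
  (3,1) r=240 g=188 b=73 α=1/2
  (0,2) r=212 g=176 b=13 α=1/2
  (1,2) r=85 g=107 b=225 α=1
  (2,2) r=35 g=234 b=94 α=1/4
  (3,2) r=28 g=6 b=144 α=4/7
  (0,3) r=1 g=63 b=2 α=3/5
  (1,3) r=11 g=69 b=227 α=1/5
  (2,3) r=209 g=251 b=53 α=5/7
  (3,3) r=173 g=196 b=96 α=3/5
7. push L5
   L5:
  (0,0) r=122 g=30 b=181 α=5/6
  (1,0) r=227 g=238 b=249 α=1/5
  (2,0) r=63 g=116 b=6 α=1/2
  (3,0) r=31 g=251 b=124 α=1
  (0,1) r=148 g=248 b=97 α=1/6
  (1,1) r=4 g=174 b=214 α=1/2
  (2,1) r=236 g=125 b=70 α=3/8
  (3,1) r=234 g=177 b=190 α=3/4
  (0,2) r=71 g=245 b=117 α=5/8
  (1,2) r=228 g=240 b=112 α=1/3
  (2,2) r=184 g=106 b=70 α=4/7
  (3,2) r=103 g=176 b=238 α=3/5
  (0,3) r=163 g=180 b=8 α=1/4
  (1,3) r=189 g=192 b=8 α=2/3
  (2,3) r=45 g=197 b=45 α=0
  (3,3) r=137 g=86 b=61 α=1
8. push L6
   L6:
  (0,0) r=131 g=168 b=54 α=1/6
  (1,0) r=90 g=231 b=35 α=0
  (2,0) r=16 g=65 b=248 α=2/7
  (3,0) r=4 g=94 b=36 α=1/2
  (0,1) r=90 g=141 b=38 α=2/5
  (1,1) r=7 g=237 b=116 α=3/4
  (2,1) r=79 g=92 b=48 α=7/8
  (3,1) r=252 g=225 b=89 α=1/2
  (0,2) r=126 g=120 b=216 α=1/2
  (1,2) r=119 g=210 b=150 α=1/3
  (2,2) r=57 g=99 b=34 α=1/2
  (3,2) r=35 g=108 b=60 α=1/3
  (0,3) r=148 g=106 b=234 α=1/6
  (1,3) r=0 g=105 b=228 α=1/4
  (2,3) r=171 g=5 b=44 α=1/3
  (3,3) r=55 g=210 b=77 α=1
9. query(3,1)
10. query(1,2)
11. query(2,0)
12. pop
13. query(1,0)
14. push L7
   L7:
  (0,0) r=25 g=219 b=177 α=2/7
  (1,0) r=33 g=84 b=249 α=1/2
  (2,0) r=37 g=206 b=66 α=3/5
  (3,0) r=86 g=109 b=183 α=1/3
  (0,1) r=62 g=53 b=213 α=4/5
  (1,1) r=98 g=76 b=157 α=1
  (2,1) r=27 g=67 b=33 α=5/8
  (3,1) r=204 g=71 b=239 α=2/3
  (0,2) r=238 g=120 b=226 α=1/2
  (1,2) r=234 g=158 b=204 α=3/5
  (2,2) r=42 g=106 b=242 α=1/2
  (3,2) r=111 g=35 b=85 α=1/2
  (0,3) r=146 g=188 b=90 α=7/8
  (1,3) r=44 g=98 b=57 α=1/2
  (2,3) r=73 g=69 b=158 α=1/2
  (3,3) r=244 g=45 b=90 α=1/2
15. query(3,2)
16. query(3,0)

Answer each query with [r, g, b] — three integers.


at x=2,y=3 over L1,L2:
+L1 (α=1/2) → [143/2, 145/2, 227/2]
+L2 (α=3/4) → [509/8, 391/8, 569/8]
rounded: [64, 49, 71]

at x=1,y=0 over L1,L2:
after L1 α=4/5: [536/5, 172, 152/5]
after L2 α=6/7: [2396/35, 1444/7, 4622/35]
→ [68, 206, 132]

at x=3,y=1 over L1,L2,L3,L4,L5,L6:
after L1 α=1/3: [106/3, 227/3, 254/3]
after L2 α=5/7: [2612/21, 157/3, 1513/21]
after L3 α=2/3: [5720/63, 1645/9, 1513/63]
after L4 α=1/2: [10420/63, 3337/18, 3056/63]
after L5 α=3/4: [27323/126, 12895/72, 19483/126]
after L6 α=1/2: [59075/252, 29095/144, 30697/252]
= [234, 202, 122]

query (1,2) [L1,L2,L3,L4,L5,L6] — begin 0,0,0
after L1 α=4/5: [564/5, 948/5, 952/5]
after L2 α=2/3: [1544/15, 3358/15, 894/5]
after L3 α=1/2: [4919/30, 2534/15, 802/5]
after L4 α=1: [85, 107, 225]
after L5 α=1/3: [398/3, 454/3, 562/3]
after L6 α=1/3: [1153/9, 1538/9, 1574/9]
→ [128, 171, 175]

query (2,0) [L1,L2,L3,L4,L5,L6] — begin 0,0,0
after L1 α=2/5: [84/5, 30, 454/5]
after L2 α=2/3: [1454/15, 520/3, 2914/15]
after L3 α=2/3: [7454/45, 2026/9, 8584/45]
after L4 α=1/3: [20668/135, 5231/27, 17393/135]
after L5 α=1/2: [29173/270, 8363/54, 18203/270]
after L6 α=2/7: [30901/378, 48835/378, 44987/378]
= [82, 129, 119]

(1,0) stack=L1,L2,L3,L4,L5; from [0,0,0]:
after L1 α=4/5: [536/5, 172, 152/5]
after L2 α=6/7: [2396/35, 1444/7, 4622/35]
after L3 α=2/3: [2816/105, 990/7, 6394/35]
after L4 α=1/5: [23549/525, 5577/35, 28551/175]
after L5 α=1/5: [213371/2625, 30638/175, 157779/875]
rounded: [81, 175, 180]

query (3,2) [L1,L2,L3,L4,L5,L7] — begin 0,0,0
L1 α=3/5: [414/5, 132, 636/5]
L2 α=3/4: [729/20, 255/2, 753/10]
L3 α=1/3: [2339/30, 121, 1768/15]
L4 α=4/7: [3459/70, 387/7, 664/5]
L5 α=3/5: [14274/175, 894/7, 4898/25]
L7 α=1/2: [33699/350, 1139/14, 7023/50]
= [96, 81, 140]

(3,0) stack=L1,L2,L3,L4,L5,L7; from [0,0,0]:
+L1 (α=1) → [55, 202, 12]
+L2 (α=2/3) → [497/3, 180, 42]
+L3 (α=1) → [187, 39, 31]
+L4 (α=2/5) → [831/5, 67, 117/5]
+L5 (α=1) → [31, 251, 124]
+L7 (α=1/3) → [148/3, 611/3, 431/3]
= [49, 204, 144]


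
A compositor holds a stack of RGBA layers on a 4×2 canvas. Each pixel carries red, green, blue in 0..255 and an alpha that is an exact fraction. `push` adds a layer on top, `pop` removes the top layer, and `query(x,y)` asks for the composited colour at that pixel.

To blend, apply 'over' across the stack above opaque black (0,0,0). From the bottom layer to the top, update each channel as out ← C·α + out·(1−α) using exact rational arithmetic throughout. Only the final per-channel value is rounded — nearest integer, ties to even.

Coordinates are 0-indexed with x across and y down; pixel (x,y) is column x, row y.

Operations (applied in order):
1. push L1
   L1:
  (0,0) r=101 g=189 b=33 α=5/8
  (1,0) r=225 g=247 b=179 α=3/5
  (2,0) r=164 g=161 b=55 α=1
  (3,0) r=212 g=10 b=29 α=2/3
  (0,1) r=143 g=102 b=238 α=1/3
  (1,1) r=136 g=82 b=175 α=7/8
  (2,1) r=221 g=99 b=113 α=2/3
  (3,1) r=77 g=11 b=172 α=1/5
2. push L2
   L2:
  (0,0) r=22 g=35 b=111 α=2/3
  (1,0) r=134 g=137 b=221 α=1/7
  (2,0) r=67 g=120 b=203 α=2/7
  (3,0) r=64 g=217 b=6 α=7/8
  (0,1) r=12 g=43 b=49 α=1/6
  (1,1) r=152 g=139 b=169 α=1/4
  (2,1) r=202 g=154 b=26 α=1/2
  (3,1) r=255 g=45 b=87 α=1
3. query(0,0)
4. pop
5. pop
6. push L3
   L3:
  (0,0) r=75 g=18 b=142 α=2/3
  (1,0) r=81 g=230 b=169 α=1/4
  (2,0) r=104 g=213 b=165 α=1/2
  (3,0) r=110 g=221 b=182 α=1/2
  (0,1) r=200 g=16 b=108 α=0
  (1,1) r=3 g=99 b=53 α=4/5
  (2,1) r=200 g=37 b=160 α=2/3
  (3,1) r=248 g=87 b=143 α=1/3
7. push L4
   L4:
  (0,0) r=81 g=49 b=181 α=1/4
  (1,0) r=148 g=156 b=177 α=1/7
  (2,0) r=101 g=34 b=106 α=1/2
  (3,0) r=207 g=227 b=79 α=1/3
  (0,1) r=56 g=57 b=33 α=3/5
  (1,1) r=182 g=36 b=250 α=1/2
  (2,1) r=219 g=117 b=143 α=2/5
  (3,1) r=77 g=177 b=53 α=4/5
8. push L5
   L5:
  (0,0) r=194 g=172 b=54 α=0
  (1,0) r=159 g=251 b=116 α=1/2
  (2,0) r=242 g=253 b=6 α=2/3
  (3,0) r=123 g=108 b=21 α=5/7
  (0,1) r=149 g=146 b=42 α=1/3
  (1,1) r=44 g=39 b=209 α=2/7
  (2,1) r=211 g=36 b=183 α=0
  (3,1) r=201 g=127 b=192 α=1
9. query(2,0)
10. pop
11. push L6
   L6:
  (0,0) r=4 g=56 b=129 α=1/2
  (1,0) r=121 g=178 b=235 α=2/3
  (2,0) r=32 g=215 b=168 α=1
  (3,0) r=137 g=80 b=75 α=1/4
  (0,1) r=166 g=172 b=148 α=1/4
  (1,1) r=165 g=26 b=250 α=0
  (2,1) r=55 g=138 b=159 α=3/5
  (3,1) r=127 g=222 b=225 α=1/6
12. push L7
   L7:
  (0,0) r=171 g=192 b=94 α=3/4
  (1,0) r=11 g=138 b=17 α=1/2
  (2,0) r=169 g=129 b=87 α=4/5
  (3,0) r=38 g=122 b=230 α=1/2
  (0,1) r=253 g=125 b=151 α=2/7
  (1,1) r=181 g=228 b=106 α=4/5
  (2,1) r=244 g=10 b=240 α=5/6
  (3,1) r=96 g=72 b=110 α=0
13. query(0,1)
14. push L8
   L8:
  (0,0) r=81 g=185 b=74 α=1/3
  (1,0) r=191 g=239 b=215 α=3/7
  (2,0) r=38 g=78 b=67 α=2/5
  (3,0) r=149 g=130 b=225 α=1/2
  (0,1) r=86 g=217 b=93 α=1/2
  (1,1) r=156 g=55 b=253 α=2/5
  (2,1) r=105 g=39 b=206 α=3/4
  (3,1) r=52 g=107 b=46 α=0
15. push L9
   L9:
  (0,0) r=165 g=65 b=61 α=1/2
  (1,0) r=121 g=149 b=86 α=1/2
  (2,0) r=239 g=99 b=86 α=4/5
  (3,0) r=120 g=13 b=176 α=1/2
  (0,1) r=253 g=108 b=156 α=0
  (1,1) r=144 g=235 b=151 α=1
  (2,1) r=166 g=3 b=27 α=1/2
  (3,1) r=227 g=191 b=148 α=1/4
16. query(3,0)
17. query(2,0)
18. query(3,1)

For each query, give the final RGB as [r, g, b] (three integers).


query (0,0) [L1,L2] — begin 0,0,0
after L1 α=5/8: [505/8, 945/8, 165/8]
after L2 α=2/3: [857/24, 1505/24, 647/8]
→ [36, 63, 81]

at x=2,y=0 over L3,L4,L5:
L3 α=1/2: [52, 213/2, 165/2]
L4 α=1/2: [153/2, 281/4, 377/4]
L5 α=2/3: [1121/6, 2305/12, 425/12]
= [187, 192, 35]

at x=0,y=1 over L3,L4,L6,L7:
+L3 (α=0) → [0, 0, 0]
+L4 (α=3/5) → [168/5, 171/5, 99/5]
+L6 (α=1/4) → [667/10, 1373/20, 1037/20]
+L7 (α=2/7) → [1679/14, 339/4, 2245/28]
= [120, 85, 80]

query (3,0) [L3,L4,L6,L7,L8,L9] — begin 0,0,0
after L3 α=1/2: [55, 221/2, 91]
after L4 α=1/3: [317/3, 448/3, 87]
after L6 α=1/4: [227/2, 132, 84]
after L7 α=1/2: [303/4, 127, 157]
after L8 α=1/2: [899/8, 257/2, 191]
after L9 α=1/2: [1859/16, 283/4, 367/2]
rounded: [116, 71, 184]

(2,0) stack=L3,L4,L6,L7,L8,L9; from [0,0,0]:
+L3 (α=1/2) → [52, 213/2, 165/2]
+L4 (α=1/2) → [153/2, 281/4, 377/4]
+L6 (α=1) → [32, 215, 168]
+L7 (α=4/5) → [708/5, 731/5, 516/5]
+L8 (α=2/5) → [2504/25, 2973/25, 2218/25]
+L9 (α=4/5) → [26404/125, 12873/125, 10818/125]
rounded: [211, 103, 87]

(3,1) stack=L3,L4,L6,L7,L8,L9; from [0,0,0]:
+L3 (α=1/3) → [248/3, 29, 143/3]
+L4 (α=4/5) → [1172/15, 737/5, 779/15]
+L6 (α=1/6) → [1553/18, 959/6, 727/9]
+L7 (α=0) → [1553/18, 959/6, 727/9]
+L8 (α=0) → [1553/18, 959/6, 727/9]
+L9 (α=1/4) → [2915/24, 1341/8, 1171/12]
= [121, 168, 98]


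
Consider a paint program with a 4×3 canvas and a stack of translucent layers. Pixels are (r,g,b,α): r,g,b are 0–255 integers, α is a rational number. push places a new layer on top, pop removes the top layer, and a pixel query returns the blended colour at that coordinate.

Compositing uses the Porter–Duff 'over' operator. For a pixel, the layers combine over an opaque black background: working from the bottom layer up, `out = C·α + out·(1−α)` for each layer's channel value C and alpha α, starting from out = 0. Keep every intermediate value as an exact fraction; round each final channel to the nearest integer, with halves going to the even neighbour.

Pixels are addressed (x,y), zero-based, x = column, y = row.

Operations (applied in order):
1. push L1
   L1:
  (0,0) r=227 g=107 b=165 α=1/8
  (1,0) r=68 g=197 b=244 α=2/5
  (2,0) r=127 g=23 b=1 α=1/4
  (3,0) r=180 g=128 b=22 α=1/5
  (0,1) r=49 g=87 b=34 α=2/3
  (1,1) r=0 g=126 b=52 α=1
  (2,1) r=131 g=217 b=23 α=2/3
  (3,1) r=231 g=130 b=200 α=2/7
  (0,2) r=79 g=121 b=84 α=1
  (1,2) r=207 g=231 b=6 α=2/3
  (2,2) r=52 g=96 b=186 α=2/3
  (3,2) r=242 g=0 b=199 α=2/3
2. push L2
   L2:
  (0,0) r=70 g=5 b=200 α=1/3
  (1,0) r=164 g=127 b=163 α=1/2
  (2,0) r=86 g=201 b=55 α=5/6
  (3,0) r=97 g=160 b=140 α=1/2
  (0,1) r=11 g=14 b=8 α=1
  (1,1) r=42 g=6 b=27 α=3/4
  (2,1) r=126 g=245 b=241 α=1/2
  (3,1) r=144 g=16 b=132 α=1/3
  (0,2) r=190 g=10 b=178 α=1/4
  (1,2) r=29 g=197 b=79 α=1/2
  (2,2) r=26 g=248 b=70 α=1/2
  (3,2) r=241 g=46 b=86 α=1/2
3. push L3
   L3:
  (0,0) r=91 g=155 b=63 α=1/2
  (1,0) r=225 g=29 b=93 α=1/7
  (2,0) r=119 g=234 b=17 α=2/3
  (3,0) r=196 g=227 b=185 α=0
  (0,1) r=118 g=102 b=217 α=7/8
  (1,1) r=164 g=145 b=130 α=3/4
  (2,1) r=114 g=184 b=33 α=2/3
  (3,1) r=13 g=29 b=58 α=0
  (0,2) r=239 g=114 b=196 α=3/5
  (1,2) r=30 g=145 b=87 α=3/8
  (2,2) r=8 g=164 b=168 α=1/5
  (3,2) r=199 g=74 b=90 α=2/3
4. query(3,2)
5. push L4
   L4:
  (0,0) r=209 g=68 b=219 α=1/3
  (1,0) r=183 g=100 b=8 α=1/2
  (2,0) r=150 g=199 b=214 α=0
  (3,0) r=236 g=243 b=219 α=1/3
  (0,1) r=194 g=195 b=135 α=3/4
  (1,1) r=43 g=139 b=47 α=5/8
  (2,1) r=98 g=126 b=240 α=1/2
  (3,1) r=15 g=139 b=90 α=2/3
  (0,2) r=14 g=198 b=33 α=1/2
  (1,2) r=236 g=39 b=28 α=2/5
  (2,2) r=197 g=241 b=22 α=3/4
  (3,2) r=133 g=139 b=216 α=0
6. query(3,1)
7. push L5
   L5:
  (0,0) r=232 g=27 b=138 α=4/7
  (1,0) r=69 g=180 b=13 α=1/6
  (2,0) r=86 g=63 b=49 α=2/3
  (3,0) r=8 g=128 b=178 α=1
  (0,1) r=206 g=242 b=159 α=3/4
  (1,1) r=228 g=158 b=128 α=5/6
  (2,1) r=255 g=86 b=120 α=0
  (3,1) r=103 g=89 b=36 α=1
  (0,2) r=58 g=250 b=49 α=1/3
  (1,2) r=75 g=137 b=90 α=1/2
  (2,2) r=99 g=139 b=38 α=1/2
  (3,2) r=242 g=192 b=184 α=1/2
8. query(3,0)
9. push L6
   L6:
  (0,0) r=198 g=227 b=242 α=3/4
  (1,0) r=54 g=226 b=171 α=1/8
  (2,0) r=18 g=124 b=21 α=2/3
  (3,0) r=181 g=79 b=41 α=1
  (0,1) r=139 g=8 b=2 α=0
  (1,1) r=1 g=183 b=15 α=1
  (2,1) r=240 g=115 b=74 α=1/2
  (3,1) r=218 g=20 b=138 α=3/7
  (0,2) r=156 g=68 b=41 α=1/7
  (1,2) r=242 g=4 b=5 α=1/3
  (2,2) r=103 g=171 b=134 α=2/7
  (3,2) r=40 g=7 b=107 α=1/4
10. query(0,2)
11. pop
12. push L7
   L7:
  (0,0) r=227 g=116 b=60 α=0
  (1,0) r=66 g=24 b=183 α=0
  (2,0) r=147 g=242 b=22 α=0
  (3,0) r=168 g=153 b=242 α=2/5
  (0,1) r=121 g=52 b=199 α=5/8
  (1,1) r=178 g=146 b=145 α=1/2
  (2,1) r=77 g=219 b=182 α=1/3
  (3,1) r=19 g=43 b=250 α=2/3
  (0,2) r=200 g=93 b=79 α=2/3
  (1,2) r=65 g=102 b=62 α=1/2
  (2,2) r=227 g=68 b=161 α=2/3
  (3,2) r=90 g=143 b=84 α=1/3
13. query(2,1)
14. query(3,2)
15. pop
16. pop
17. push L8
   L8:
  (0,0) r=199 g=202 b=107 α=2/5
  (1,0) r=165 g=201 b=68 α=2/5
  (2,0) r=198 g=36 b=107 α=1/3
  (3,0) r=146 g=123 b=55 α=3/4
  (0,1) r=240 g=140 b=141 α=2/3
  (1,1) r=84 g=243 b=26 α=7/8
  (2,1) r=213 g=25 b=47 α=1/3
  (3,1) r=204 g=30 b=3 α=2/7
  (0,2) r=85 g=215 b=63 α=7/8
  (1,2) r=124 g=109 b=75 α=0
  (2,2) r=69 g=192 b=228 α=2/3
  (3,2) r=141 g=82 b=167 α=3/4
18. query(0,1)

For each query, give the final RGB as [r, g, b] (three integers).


query (3,2) [L1,L2,L3] — begin 0,0,0
+L1 (α=2/3) → [484/3, 0, 398/3]
+L2 (α=1/2) → [1207/6, 23, 328/3]
+L3 (α=2/3) → [3595/18, 57, 868/9]
rounded: [200, 57, 96]

query (3,1) [L1,L2,L3,L4] — begin 0,0,0
L1 α=2/7: [66, 260/7, 400/7]
L2 α=1/3: [92, 632/21, 1724/21]
L3 α=0: [92, 632/21, 1724/21]
L4 α=2/3: [122/3, 6470/63, 5504/63]
→ [41, 103, 87]

(3,0) stack=L1,L2,L3,L4,L5; from [0,0,0]:
+L1 (α=1/5) → [36, 128/5, 22/5]
+L2 (α=1/2) → [133/2, 464/5, 361/5]
+L3 (α=0) → [133/2, 464/5, 361/5]
+L4 (α=1/3) → [123, 2143/15, 1817/15]
+L5 (α=1) → [8, 128, 178]
rounded: [8, 128, 178]

(0,2) stack=L1,L2,L3,L4,L5,L6; from [0,0,0]:
+L1 (α=1) → [79, 121, 84]
+L2 (α=1/4) → [427/4, 373/4, 215/2]
+L3 (α=3/5) → [1861/10, 1057/10, 803/5]
+L4 (α=1/2) → [2001/20, 3037/20, 484/5]
+L5 (α=1/3) → [2581/30, 5537/30, 1213/15]
+L6 (α=1/7) → [3361/35, 5877/35, 2631/35]
→ [96, 168, 75]

(2,1) stack=L1,L2,L3,L4,L5,L7; from [0,0,0]:
+L1 (α=2/3) → [262/3, 434/3, 46/3]
+L2 (α=1/2) → [320/3, 1169/6, 769/6]
+L3 (α=2/3) → [1004/9, 3377/18, 1165/18]
+L4 (α=1/2) → [943/9, 5645/36, 5485/36]
+L5 (α=0) → [943/9, 5645/36, 5485/36]
+L7 (α=1/3) → [2579/27, 9587/54, 8761/54]
→ [96, 178, 162]

at x=3,y=2 over L1,L2,L3,L4,L5,L7:
after L1 α=2/3: [484/3, 0, 398/3]
after L2 α=1/2: [1207/6, 23, 328/3]
after L3 α=2/3: [3595/18, 57, 868/9]
after L4 α=0: [3595/18, 57, 868/9]
after L5 α=1/2: [7951/36, 249/2, 1262/9]
after L7 α=1/3: [9571/54, 392/3, 3280/27]
= [177, 131, 121]

query (0,1) [L1,L2,L3,L4,L8] — begin 0,0,0
L1 α=2/3: [98/3, 58, 68/3]
L2 α=1: [11, 14, 8]
L3 α=7/8: [837/8, 91, 1527/8]
L4 α=3/4: [5493/32, 169, 4767/32]
L8 α=2/3: [6951/32, 449/3, 4597/32]
= [217, 150, 144]


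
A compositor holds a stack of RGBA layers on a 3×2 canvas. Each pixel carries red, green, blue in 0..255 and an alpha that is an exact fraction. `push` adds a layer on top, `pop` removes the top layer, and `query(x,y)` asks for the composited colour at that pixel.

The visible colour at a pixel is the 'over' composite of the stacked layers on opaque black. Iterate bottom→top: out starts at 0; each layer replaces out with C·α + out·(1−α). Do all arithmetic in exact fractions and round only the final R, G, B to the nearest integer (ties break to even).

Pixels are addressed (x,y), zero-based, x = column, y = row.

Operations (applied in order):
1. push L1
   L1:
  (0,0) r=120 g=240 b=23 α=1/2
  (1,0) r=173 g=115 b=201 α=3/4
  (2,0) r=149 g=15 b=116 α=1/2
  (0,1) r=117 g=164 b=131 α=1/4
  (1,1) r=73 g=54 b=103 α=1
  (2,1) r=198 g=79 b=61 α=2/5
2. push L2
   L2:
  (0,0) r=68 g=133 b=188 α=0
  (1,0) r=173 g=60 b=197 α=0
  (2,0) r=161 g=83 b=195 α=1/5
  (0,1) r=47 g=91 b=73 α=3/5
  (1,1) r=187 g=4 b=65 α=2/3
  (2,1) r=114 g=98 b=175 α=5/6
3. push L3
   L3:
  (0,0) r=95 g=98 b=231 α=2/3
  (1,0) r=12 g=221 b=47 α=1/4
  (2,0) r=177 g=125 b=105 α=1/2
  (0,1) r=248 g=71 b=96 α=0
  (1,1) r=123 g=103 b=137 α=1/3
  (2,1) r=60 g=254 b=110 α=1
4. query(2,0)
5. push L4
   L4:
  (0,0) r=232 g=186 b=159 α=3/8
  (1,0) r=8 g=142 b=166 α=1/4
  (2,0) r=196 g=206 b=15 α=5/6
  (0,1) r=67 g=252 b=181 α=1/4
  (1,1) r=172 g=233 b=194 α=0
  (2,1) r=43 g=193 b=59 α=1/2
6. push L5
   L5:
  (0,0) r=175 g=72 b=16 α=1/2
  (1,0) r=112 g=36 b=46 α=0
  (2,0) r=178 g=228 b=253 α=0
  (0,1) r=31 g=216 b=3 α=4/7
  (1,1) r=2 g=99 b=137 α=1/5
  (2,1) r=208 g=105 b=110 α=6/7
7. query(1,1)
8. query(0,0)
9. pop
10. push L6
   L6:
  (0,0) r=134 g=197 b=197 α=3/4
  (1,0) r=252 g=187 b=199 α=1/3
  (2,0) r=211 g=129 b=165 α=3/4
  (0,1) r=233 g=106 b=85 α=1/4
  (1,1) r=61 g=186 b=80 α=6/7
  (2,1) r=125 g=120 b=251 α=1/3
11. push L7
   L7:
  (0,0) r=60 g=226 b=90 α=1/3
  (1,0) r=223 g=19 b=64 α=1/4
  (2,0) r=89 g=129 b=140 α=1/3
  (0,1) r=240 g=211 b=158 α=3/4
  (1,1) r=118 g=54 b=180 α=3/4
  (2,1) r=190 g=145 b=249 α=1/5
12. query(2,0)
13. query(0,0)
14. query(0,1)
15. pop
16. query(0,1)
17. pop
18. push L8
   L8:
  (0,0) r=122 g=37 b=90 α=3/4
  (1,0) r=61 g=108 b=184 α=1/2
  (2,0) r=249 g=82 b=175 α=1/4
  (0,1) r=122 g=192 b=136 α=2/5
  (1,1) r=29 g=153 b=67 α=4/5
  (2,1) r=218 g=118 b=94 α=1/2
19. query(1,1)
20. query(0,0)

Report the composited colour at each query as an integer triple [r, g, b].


at x=2,y=0 over L1,L2,L3:
L1 α=1/2: [149/2, 15/2, 58]
L2 α=1/5: [459/5, 113/5, 427/5]
L3 α=1/2: [672/5, 369/5, 476/5]
= [134, 74, 95]

query (1,1) [L1,L2,L3,L4,L5] — begin 0,0,0
L1 α=1: [73, 54, 103]
L2 α=2/3: [149, 62/3, 233/3]
L3 α=1/3: [421/3, 433/9, 877/9]
L4 α=0: [421/3, 433/9, 877/9]
L5 α=1/5: [338/3, 2623/45, 4741/45]
= [113, 58, 105]

query (0,0) [L1,L2,L3,L4,L5] — begin 0,0,0
L1 α=1/2: [60, 120, 23/2]
L2 α=0: [60, 120, 23/2]
L3 α=2/3: [250/3, 316/3, 947/6]
L4 α=3/8: [1669/12, 1627/12, 7597/48]
L5 α=1/2: [3769/24, 2491/24, 8365/96]
→ [157, 104, 87]

query (2,0) [L1,L2,L3,L4,L6,L7] — begin 0,0,0
+L1 (α=1/2) → [149/2, 15/2, 58]
+L2 (α=1/5) → [459/5, 113/5, 427/5]
+L3 (α=1/2) → [672/5, 369/5, 476/5]
+L4 (α=5/6) → [2786/15, 5519/30, 851/30]
+L6 (α=3/4) → [12281/60, 17129/120, 15701/120]
+L7 (α=1/3) → [14951/90, 24869/180, 24101/180]
= [166, 138, 134]

at x=0,y=0 over L1,L2,L3,L4,L6,L7:
after L1 α=1/2: [60, 120, 23/2]
after L2 α=0: [60, 120, 23/2]
after L3 α=2/3: [250/3, 316/3, 947/6]
after L4 α=3/8: [1669/12, 1627/12, 7597/48]
after L6 α=3/4: [6493/48, 8719/48, 35965/192]
after L7 α=1/3: [7933/72, 14143/72, 44605/288]
= [110, 196, 155]

at x=0,y=1 over L1,L2,L3,L4,L6,L7:
+L1 (α=1/4) → [117/4, 41, 131/4]
+L2 (α=3/5) → [399/10, 71, 569/10]
+L3 (α=0) → [399/10, 71, 569/10]
+L4 (α=1/4) → [1867/40, 465/4, 3517/40]
+L6 (α=1/4) → [14921/160, 1819/16, 13951/160]
+L7 (α=3/4) → [130121/640, 11947/64, 89791/640]
rounded: [203, 187, 140]

query (0,1) [L1,L2,L3,L4,L6] — begin 0,0,0
after L1 α=1/4: [117/4, 41, 131/4]
after L2 α=3/5: [399/10, 71, 569/10]
after L3 α=0: [399/10, 71, 569/10]
after L4 α=1/4: [1867/40, 465/4, 3517/40]
after L6 α=1/4: [14921/160, 1819/16, 13951/160]
rounded: [93, 114, 87]

at x=1,y=1 over L1,L2,L3,L4,L8:
L1 α=1: [73, 54, 103]
L2 α=2/3: [149, 62/3, 233/3]
L3 α=1/3: [421/3, 433/9, 877/9]
L4 α=0: [421/3, 433/9, 877/9]
L8 α=4/5: [769/15, 5941/45, 3289/45]
= [51, 132, 73]

query (0,0) [L1,L2,L3,L4,L8] — begin 0,0,0
after L1 α=1/2: [60, 120, 23/2]
after L2 α=0: [60, 120, 23/2]
after L3 α=2/3: [250/3, 316/3, 947/6]
after L4 α=3/8: [1669/12, 1627/12, 7597/48]
after L8 α=3/4: [6061/48, 2959/48, 20557/192]
→ [126, 62, 107]


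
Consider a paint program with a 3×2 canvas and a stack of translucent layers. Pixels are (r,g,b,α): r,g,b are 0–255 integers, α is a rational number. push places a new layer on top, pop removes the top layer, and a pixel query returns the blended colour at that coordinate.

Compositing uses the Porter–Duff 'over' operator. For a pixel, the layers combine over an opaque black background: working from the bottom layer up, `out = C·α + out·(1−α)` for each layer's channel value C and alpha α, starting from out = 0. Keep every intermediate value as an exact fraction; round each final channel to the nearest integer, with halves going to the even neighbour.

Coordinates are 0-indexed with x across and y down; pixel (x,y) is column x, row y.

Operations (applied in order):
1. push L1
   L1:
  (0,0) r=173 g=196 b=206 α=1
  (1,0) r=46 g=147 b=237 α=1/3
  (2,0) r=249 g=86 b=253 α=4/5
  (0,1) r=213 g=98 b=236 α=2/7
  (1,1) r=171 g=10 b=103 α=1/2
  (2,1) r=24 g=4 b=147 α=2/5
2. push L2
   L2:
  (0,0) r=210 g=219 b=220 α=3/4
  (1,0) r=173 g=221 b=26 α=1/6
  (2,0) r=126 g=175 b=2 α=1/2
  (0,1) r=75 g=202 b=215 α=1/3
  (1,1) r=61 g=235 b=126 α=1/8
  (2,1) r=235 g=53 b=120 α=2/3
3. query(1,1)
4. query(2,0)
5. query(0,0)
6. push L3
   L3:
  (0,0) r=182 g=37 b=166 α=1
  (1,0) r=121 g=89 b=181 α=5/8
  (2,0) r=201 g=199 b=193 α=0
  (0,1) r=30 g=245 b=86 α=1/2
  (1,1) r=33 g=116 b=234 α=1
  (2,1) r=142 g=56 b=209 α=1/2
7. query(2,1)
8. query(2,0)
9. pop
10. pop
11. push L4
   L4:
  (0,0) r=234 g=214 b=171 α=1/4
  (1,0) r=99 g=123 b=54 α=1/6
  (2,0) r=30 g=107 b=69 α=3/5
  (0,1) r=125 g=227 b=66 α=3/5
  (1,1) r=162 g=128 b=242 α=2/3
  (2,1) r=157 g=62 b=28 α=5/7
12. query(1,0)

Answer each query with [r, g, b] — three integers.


at x=1,y=1 over L1,L2:
after L1 α=1/2: [171/2, 5, 103/2]
after L2 α=1/8: [1319/16, 135/4, 973/16]
= [82, 34, 61]

at x=2,y=0 over L1,L2:
after L1 α=4/5: [996/5, 344/5, 1012/5]
after L2 α=1/2: [813/5, 1219/10, 511/5]
→ [163, 122, 102]

query (0,0) [L1,L2] — begin 0,0,0
L1 α=1: [173, 196, 206]
L2 α=3/4: [803/4, 853/4, 433/2]
= [201, 213, 216]

at x=2,y=1 over L1,L2,L3:
+L1 (α=2/5) → [48/5, 8/5, 294/5]
+L2 (α=2/3) → [2398/15, 538/15, 498/5]
+L3 (α=1/2) → [2264/15, 689/15, 1543/10]
= [151, 46, 154]

query (2,0) [L1,L2,L3] — begin 0,0,0
+L1 (α=4/5) → [996/5, 344/5, 1012/5]
+L2 (α=1/2) → [813/5, 1219/10, 511/5]
+L3 (α=0) → [813/5, 1219/10, 511/5]
= [163, 122, 102]

query (1,0) [L1,L4] — begin 0,0,0
+L1 (α=1/3) → [46/3, 49, 79]
+L4 (α=1/6) → [527/18, 184/3, 449/6]
= [29, 61, 75]
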